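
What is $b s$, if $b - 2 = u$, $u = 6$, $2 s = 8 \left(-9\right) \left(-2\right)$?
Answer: $576$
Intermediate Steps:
$s = 72$ ($s = \frac{8 \left(-9\right) \left(-2\right)}{2} = \frac{\left(-72\right) \left(-2\right)}{2} = \frac{1}{2} \cdot 144 = 72$)
$b = 8$ ($b = 2 + 6 = 8$)
$b s = 8 \cdot 72 = 576$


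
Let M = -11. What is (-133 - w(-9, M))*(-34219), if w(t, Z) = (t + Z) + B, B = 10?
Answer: 4208937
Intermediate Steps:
w(t, Z) = 10 + Z + t (w(t, Z) = (t + Z) + 10 = (Z + t) + 10 = 10 + Z + t)
(-133 - w(-9, M))*(-34219) = (-133 - (10 - 11 - 9))*(-34219) = (-133 - 1*(-10))*(-34219) = (-133 + 10)*(-34219) = -123*(-34219) = 4208937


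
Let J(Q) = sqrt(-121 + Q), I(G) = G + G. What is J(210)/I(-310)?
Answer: -sqrt(89)/620 ≈ -0.015216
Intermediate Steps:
I(G) = 2*G
J(210)/I(-310) = sqrt(-121 + 210)/((2*(-310))) = sqrt(89)/(-620) = sqrt(89)*(-1/620) = -sqrt(89)/620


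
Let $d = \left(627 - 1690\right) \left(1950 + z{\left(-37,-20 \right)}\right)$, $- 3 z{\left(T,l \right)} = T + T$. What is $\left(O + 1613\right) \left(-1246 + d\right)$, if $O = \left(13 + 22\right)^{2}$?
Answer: $-5960698700$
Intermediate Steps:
$z{\left(T,l \right)} = - \frac{2 T}{3}$ ($z{\left(T,l \right)} = - \frac{T + T}{3} = - \frac{2 T}{3}$)
$d = - \frac{6297212}{3}$ ($d = \left(627 - 1690\right) \left(1950 - - \frac{74}{3}\right) = - 1063 \left(1950 + \frac{74}{3}\right) = \left(-1063\right) \frac{5924}{3} = - \frac{6297212}{3} \approx -2.0991 \cdot 10^{6}$)
$O = 1225$ ($O = 35^{2} = 1225$)
$\left(O + 1613\right) \left(-1246 + d\right) = \left(1225 + 1613\right) \left(-1246 - \frac{6297212}{3}\right) = 2838 \left(- \frac{6300950}{3}\right) = -5960698700$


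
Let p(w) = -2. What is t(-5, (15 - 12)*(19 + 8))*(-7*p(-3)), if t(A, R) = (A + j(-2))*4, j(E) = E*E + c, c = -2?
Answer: -168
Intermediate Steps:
j(E) = -2 + E² (j(E) = E*E - 2 = E² - 2 = -2 + E²)
t(A, R) = 8 + 4*A (t(A, R) = (A + (-2 + (-2)²))*4 = (A + (-2 + 4))*4 = (A + 2)*4 = (2 + A)*4 = 8 + 4*A)
t(-5, (15 - 12)*(19 + 8))*(-7*p(-3)) = (8 + 4*(-5))*(-7*(-2)) = (8 - 20)*14 = -12*14 = -168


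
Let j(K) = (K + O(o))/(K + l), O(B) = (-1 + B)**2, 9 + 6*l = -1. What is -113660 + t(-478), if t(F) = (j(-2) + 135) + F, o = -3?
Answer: -1254075/11 ≈ -1.1401e+5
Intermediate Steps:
l = -5/3 (l = -3/2 + (1/6)*(-1) = -3/2 - 1/6 = -5/3 ≈ -1.6667)
j(K) = (16 + K)/(-5/3 + K) (j(K) = (K + (-1 - 3)**2)/(K - 5/3) = (K + (-4)**2)/(-5/3 + K) = (K + 16)/(-5/3 + K) = (16 + K)/(-5/3 + K))
t(F) = 1443/11 + F (t(F) = (3*(16 - 2)/(-5 + 3*(-2)) + 135) + F = (3*14/(-5 - 6) + 135) + F = (3*14/(-11) + 135) + F = (3*(-1/11)*14 + 135) + F = (-42/11 + 135) + F = 1443/11 + F)
-113660 + t(-478) = -113660 + (1443/11 - 478) = -113660 - 3815/11 = -1254075/11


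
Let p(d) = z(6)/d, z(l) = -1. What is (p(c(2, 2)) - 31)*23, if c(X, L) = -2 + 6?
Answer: -2875/4 ≈ -718.75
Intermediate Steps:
c(X, L) = 4
p(d) = -1/d
(p(c(2, 2)) - 31)*23 = (-1/4 - 31)*23 = (-1*¼ - 31)*23 = (-¼ - 31)*23 = -125/4*23 = -2875/4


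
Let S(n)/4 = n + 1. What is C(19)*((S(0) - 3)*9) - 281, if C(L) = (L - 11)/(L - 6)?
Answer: -3581/13 ≈ -275.46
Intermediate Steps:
C(L) = (-11 + L)/(-6 + L)
S(n) = 4 + 4*n (S(n) = 4*(n + 1) = 4*(1 + n) = 4 + 4*n)
C(19)*((S(0) - 3)*9) - 281 = ((-11 + 19)/(-6 + 19))*(((4 + 4*0) - 3)*9) - 281 = (8/13)*(((4 + 0) - 3)*9) - 281 = ((1/13)*8)*((4 - 3)*9) - 281 = 8*(1*9)/13 - 281 = (8/13)*9 - 281 = 72/13 - 281 = -3581/13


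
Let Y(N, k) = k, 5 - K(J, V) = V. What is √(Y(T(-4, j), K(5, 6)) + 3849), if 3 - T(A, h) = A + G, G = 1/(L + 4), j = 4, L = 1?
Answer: 2*√962 ≈ 62.032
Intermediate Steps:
K(J, V) = 5 - V
G = ⅕ (G = 1/(1 + 4) = 1/5 = ⅕ ≈ 0.20000)
T(A, h) = 14/5 - A (T(A, h) = 3 - (A + ⅕) = 3 - (⅕ + A) = 3 + (-⅕ - A) = 14/5 - A)
√(Y(T(-4, j), K(5, 6)) + 3849) = √((5 - 1*6) + 3849) = √((5 - 6) + 3849) = √(-1 + 3849) = √3848 = 2*√962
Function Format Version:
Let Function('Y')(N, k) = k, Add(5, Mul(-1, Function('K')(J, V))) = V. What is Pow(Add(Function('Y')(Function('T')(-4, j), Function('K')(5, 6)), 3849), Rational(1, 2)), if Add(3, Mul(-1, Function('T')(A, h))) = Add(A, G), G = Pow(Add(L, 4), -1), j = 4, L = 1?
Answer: Mul(2, Pow(962, Rational(1, 2))) ≈ 62.032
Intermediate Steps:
Function('K')(J, V) = Add(5, Mul(-1, V))
G = Rational(1, 5) (G = Pow(Add(1, 4), -1) = Pow(5, -1) = Rational(1, 5) ≈ 0.20000)
Function('T')(A, h) = Add(Rational(14, 5), Mul(-1, A)) (Function('T')(A, h) = Add(3, Mul(-1, Add(A, Rational(1, 5)))) = Add(3, Mul(-1, Add(Rational(1, 5), A))) = Add(3, Add(Rational(-1, 5), Mul(-1, A))) = Add(Rational(14, 5), Mul(-1, A)))
Pow(Add(Function('Y')(Function('T')(-4, j), Function('K')(5, 6)), 3849), Rational(1, 2)) = Pow(Add(Add(5, Mul(-1, 6)), 3849), Rational(1, 2)) = Pow(Add(Add(5, -6), 3849), Rational(1, 2)) = Pow(Add(-1, 3849), Rational(1, 2)) = Pow(3848, Rational(1, 2)) = Mul(2, Pow(962, Rational(1, 2)))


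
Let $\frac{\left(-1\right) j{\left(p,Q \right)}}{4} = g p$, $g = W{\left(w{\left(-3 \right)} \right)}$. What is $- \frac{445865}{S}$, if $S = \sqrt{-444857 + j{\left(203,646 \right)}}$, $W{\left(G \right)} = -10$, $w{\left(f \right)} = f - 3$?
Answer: $\frac{63695 i \sqrt{8913}}{8913} \approx 674.67 i$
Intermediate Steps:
$w{\left(f \right)} = -3 + f$ ($w{\left(f \right)} = f - 3 = -3 + f$)
$g = -10$
$j{\left(p,Q \right)} = 40 p$ ($j{\left(p,Q \right)} = - 4 \left(- 10 p\right) = 40 p$)
$S = 7 i \sqrt{8913}$ ($S = \sqrt{-444857 + 40 \cdot 203} = \sqrt{-444857 + 8120} = \sqrt{-436737} = 7 i \sqrt{8913} \approx 660.86 i$)
$- \frac{445865}{S} = - \frac{445865}{7 i \sqrt{8913}} = - 445865 \left(- \frac{i \sqrt{8913}}{62391}\right) = \frac{63695 i \sqrt{8913}}{8913}$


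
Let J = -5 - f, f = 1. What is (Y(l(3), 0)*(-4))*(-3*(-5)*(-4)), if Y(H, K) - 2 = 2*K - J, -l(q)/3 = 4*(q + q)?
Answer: 1920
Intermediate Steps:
J = -6 (J = -5 - 1*1 = -5 - 1 = -6)
l(q) = -24*q (l(q) = -12*(q + q) = -12*2*q = -24*q)
Y(H, K) = 8 + 2*K (Y(H, K) = 2 + (2*K - 1*(-6)) = 2 + (2*K + 6) = 2 + (6 + 2*K) = 8 + 2*K)
(Y(l(3), 0)*(-4))*(-3*(-5)*(-4)) = ((8 + 2*0)*(-4))*(-3*(-5)*(-4)) = ((8 + 0)*(-4))*(15*(-4)) = (8*(-4))*(-60) = -32*(-60) = 1920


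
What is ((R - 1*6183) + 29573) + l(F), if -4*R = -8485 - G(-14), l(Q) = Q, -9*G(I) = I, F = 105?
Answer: 922199/36 ≈ 25617.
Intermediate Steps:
G(I) = -I/9
R = 76379/36 (R = -(-8485 - (-1)*(-14)/9)/4 = -(-8485 - 1*14/9)/4 = -(-8485 - 14/9)/4 = -1/4*(-76379/9) = 76379/36 ≈ 2121.6)
((R - 1*6183) + 29573) + l(F) = ((76379/36 - 1*6183) + 29573) + 105 = ((76379/36 - 6183) + 29573) + 105 = (-146209/36 + 29573) + 105 = 918419/36 + 105 = 922199/36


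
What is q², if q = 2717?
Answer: 7382089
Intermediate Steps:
q² = 2717² = 7382089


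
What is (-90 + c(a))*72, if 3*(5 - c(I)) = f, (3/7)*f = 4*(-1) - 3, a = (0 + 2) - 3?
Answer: -5728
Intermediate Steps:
a = -1 (a = 2 - 3 = -1)
f = -49/3 (f = 7*(4*(-1) - 3)/3 = 7*(-4 - 3)/3 = (7/3)*(-7) = -49/3 ≈ -16.333)
c(I) = 94/9 (c(I) = 5 - ⅓*(-49/3) = 5 + 49/9 = 94/9)
(-90 + c(a))*72 = (-90 + 94/9)*72 = -716/9*72 = -5728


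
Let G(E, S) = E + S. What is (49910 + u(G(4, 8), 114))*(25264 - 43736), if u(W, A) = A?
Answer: -924043328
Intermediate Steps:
(49910 + u(G(4, 8), 114))*(25264 - 43736) = (49910 + 114)*(25264 - 43736) = 50024*(-18472) = -924043328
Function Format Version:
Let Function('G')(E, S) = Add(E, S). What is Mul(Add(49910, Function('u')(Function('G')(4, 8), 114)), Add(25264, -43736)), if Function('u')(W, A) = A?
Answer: -924043328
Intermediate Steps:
Mul(Add(49910, Function('u')(Function('G')(4, 8), 114)), Add(25264, -43736)) = Mul(Add(49910, 114), Add(25264, -43736)) = Mul(50024, -18472) = -924043328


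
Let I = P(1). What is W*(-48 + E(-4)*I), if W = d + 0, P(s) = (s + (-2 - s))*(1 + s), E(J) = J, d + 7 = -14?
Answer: 672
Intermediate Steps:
d = -21 (d = -7 - 14 = -21)
P(s) = -2 - 2*s (P(s) = -2*(1 + s) = -2 - 2*s)
I = -4 (I = -2 - 2*1 = -2 - 2 = -4)
W = -21 (W = -21 + 0 = -21)
W*(-48 + E(-4)*I) = -21*(-48 - 4*(-4)) = -21*(-48 + 16) = -21*(-32) = 672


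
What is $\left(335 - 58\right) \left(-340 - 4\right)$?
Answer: $-95288$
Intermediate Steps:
$\left(335 - 58\right) \left(-340 - 4\right) = 277 \left(-344\right) = -95288$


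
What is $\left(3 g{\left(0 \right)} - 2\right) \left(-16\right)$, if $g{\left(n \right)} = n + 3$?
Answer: $-112$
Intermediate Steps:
$g{\left(n \right)} = 3 + n$
$\left(3 g{\left(0 \right)} - 2\right) \left(-16\right) = \left(3 \left(3 + 0\right) - 2\right) \left(-16\right) = \left(3 \cdot 3 - 2\right) \left(-16\right) = \left(9 - 2\right) \left(-16\right) = 7 \left(-16\right) = -112$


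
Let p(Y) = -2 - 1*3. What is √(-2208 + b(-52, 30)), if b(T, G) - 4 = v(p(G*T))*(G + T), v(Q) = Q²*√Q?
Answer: √(-2204 - 550*I*√5) ≈ 12.647 - 48.62*I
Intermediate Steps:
p(Y) = -5 (p(Y) = -2 - 3 = -5)
v(Q) = Q^(5/2)
b(T, G) = 4 + 25*I*√5*(G + T) (b(T, G) = 4 + (-5)^(5/2)*(G + T) = 4 + (25*I*√5)*(G + T) = 4 + 25*I*√5*(G + T))
√(-2208 + b(-52, 30)) = √(-2208 + (4 + 25*I*30*√5 + 25*I*(-52)*√5)) = √(-2208 + (4 + 750*I*√5 - 1300*I*√5)) = √(-2208 + (4 - 550*I*√5)) = √(-2204 - 550*I*√5)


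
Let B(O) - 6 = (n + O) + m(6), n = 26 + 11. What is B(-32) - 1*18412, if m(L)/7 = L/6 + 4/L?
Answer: -55168/3 ≈ -18389.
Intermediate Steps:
m(L) = 28/L + 7*L/6 (m(L) = 7*(L/6 + 4/L) = 7*(4/L + L/6) = 28/L + 7*L/6)
n = 37
B(O) = 164/3 + O (B(O) = 6 + ((37 + O) + (28/6 + (7/6)*6)) = 6 + ((37 + O) + (28*(⅙) + 7)) = 6 + ((37 + O) + (14/3 + 7)) = 6 + ((37 + O) + 35/3) = 6 + (146/3 + O) = 164/3 + O)
B(-32) - 1*18412 = (164/3 - 32) - 1*18412 = 68/3 - 18412 = -55168/3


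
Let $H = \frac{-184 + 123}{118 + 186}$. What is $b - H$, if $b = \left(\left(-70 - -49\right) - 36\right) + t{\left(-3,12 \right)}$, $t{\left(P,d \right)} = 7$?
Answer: $- \frac{15139}{304} \approx -49.799$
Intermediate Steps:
$b = -50$ ($b = \left(\left(-70 - -49\right) - 36\right) + 7 = \left(\left(-70 + 49\right) - 36\right) + 7 = \left(-21 - 36\right) + 7 = -57 + 7 = -50$)
$H = - \frac{61}{304} \approx -0.20066$
$b - H = -50 - - \frac{61}{304} = -50 + \frac{61}{304} = - \frac{15139}{304}$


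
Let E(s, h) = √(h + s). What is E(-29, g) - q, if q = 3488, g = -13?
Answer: -3488 + I*√42 ≈ -3488.0 + 6.4807*I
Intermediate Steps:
E(-29, g) - q = √(-13 - 29) - 1*3488 = √(-42) - 3488 = I*√42 - 3488 = -3488 + I*√42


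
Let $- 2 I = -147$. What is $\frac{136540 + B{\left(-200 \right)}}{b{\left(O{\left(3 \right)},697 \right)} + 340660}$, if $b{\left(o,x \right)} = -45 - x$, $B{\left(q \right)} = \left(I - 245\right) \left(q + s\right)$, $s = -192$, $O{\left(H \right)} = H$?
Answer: $\frac{101884}{169959} \approx 0.59946$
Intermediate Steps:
$I = \frac{147}{2}$ ($I = \left(- \frac{1}{2}\right) \left(-147\right) = \frac{147}{2} \approx 73.5$)
$B{\left(q \right)} = 32928 - \frac{343 q}{2}$ ($B{\left(q \right)} = \left(\frac{147}{2} - 245\right) \left(q - 192\right) = - \frac{343 \left(-192 + q\right)}{2} = 32928 - \frac{343 q}{2}$)
$\frac{136540 + B{\left(-200 \right)}}{b{\left(O{\left(3 \right)},697 \right)} + 340660} = \frac{136540 + \left(32928 - -34300\right)}{\left(-45 - 697\right) + 340660} = \frac{136540 + \left(32928 + 34300\right)}{\left(-45 - 697\right) + 340660} = \frac{136540 + 67228}{-742 + 340660} = \frac{203768}{339918} = 203768 \cdot \frac{1}{339918} = \frac{101884}{169959}$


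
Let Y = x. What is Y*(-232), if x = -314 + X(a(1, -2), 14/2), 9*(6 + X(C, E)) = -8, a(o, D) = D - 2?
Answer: 670016/9 ≈ 74446.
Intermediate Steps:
a(o, D) = -2 + D
X(C, E) = -62/9 (X(C, E) = -6 + (⅑)*(-8) = -6 - 8/9 = -62/9)
x = -2888/9 (x = -314 - 62/9 = -2888/9 ≈ -320.89)
Y = -2888/9 ≈ -320.89
Y*(-232) = -2888/9*(-232) = 670016/9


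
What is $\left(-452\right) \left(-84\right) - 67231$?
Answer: $-29263$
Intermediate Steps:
$\left(-452\right) \left(-84\right) - 67231 = 37968 - 67231 = -29263$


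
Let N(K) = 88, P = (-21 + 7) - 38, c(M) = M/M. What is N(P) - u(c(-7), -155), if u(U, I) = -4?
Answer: 92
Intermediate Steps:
c(M) = 1
P = -52 (P = -14 - 38 = -52)
N(P) - u(c(-7), -155) = 88 - 1*(-4) = 88 + 4 = 92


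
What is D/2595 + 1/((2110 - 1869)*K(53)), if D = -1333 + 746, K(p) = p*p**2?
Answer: -21061179964/93106931415 ≈ -0.22620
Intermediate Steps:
K(p) = p**3
D = -587
D/2595 + 1/((2110 - 1869)*K(53)) = -587/2595 + 1/((2110 - 1869)*(53**3)) = -587*1/2595 + 1/(241*148877) = -587/2595 + (1/241)*(1/148877) = -587/2595 + 1/35879357 = -21061179964/93106931415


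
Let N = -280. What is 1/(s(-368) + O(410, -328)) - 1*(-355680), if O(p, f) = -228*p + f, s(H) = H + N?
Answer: 33596110079/94456 ≈ 3.5568e+5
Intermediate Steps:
s(H) = -280 + H (s(H) = H - 280 = -280 + H)
O(p, f) = f - 228*p
1/(s(-368) + O(410, -328)) - 1*(-355680) = 1/((-280 - 368) + (-328 - 228*410)) - 1*(-355680) = 1/(-648 + (-328 - 93480)) + 355680 = 1/(-648 - 93808) + 355680 = 1/(-94456) + 355680 = -1/94456 + 355680 = 33596110079/94456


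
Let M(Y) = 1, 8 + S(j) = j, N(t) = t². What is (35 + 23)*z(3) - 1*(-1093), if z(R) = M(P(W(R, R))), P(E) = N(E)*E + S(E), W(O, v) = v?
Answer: 1151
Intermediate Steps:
S(j) = -8 + j
P(E) = -8 + E + E³ (P(E) = E²*E + (-8 + E) = E³ + (-8 + E) = -8 + E + E³)
z(R) = 1
(35 + 23)*z(3) - 1*(-1093) = (35 + 23)*1 - 1*(-1093) = 58*1 + 1093 = 58 + 1093 = 1151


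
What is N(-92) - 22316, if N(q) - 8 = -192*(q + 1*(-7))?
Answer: -3300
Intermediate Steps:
N(q) = 1352 - 192*q (N(q) = 8 - 192*(q + 1*(-7)) = 8 - 192*(q - 7) = 8 - 192*(-7 + q) = 8 + (1344 - 192*q) = 1352 - 192*q)
N(-92) - 22316 = (1352 - 192*(-92)) - 22316 = (1352 + 17664) - 22316 = 19016 - 22316 = -3300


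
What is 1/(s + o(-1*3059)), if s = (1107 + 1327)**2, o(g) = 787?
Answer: 1/5925143 ≈ 1.6877e-7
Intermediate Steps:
s = 5924356 (s = 2434**2 = 5924356)
1/(s + o(-1*3059)) = 1/(5924356 + 787) = 1/5925143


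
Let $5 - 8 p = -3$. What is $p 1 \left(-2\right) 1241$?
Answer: $-2482$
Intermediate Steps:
$p = 1$ ($p = \frac{5}{8} - - \frac{3}{8} = \frac{5}{8} + \frac{3}{8} = 1$)
$p 1 \left(-2\right) 1241 = 1 \cdot 1 \left(-2\right) 1241 = 1 \left(-2\right) 1241 = \left(-2\right) 1241 = -2482$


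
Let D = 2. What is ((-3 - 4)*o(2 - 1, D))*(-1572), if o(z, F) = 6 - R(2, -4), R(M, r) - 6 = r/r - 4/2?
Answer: 11004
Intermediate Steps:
R(M, r) = 5 (R(M, r) = 6 + (r/r - 4/2) = 6 + (1 - 4*½) = 6 + (1 - 2) = 6 - 1 = 5)
o(z, F) = 1 (o(z, F) = 6 - 1*5 = 6 - 5 = 1)
((-3 - 4)*o(2 - 1, D))*(-1572) = ((-3 - 4)*1)*(-1572) = -7*1*(-1572) = -7*(-1572) = 11004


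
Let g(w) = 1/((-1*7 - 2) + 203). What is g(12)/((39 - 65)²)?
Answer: 1/131144 ≈ 7.6252e-6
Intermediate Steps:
g(w) = 1/194 (g(w) = 1/((-7 - 2) + 203) = 1/(-9 + 203) = 1/194)
g(12)/((39 - 65)²) = 1/(194*((39 - 65)²)) = 1/(194*((-26)²)) = (1/194)/676 = (1/194)*(1/676) = 1/131144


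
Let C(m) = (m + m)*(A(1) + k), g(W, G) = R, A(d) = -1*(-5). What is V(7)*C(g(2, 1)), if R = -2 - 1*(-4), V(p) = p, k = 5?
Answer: 280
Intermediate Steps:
A(d) = 5
R = 2 (R = -2 + 4 = 2)
g(W, G) = 2
C(m) = 20*m (C(m) = (m + m)*(5 + 5) = (2*m)*10 = 20*m)
V(7)*C(g(2, 1)) = 7*(20*2) = 7*40 = 280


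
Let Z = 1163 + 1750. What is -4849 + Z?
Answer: -1936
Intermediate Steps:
Z = 2913
-4849 + Z = -4849 + 2913 = -1936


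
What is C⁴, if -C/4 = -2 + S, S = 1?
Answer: 256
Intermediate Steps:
C = 4 (C = -4*(-2 + 1) = -4*(-1) = 4)
C⁴ = 4⁴ = 256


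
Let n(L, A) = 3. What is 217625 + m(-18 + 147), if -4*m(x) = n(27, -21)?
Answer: 870497/4 ≈ 2.1762e+5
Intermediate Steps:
m(x) = -¾ (m(x) = -¼*3 = -¾)
217625 + m(-18 + 147) = 217625 - ¾ = 870497/4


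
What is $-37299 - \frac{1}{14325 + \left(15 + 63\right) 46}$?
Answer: $- \frac{668136988}{17913} \approx -37299.0$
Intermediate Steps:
$-37299 - \frac{1}{14325 + \left(15 + 63\right) 46} = -37299 - \frac{1}{14325 + 78 \cdot 46} = -37299 - \frac{1}{14325 + 3588} = -37299 - \frac{1}{17913} = - \frac{668136988}{17913}$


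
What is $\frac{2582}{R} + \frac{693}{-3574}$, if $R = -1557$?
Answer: $- \frac{10307069}{5564718} \approx -1.8522$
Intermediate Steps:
$\frac{2582}{R} + \frac{693}{-3574} = \frac{2582}{-1557} + \frac{693}{-3574} = 2582 \left(- \frac{1}{1557}\right) + 693 \left(- \frac{1}{3574}\right) = - \frac{2582}{1557} - \frac{693}{3574} = - \frac{10307069}{5564718}$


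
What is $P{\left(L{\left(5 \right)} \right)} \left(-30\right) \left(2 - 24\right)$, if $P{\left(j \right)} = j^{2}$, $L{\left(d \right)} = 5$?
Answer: $16500$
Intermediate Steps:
$P{\left(L{\left(5 \right)} \right)} \left(-30\right) \left(2 - 24\right) = 5^{2} \left(-30\right) \left(2 - 24\right) = 25 \left(-30\right) \left(2 - 24\right) = \left(-750\right) \left(-22\right) = 16500$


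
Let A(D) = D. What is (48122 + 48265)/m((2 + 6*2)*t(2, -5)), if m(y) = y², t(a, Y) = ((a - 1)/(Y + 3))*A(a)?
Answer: 96387/196 ≈ 491.77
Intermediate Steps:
t(a, Y) = a*(-1 + a)/(3 + Y) (t(a, Y) = ((a - 1)/(Y + 3))*a = ((-1 + a)/(3 + Y))*a = a*(-1 + a)/(3 + Y))
(48122 + 48265)/m((2 + 6*2)*t(2, -5)) = (48122 + 48265)/(((2 + 6*2)*(2*(-1 + 2)/(3 - 5)))²) = 96387/(((2 + 12)*(2*1/(-2)))²) = 96387/((14*(2*(-½)*1))²) = 96387/((14*(-1))²) = 96387/((-14)²) = 96387/196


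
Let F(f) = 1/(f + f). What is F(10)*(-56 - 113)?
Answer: -169/20 ≈ -8.4500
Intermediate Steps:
F(f) = 1/(2*f)
F(10)*(-56 - 113) = ((½)/10)*(-56 - 113) = ((½)*(⅒))*(-169) = (1/20)*(-169) = -169/20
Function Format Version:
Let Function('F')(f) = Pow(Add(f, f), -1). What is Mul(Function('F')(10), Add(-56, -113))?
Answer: Rational(-169, 20) ≈ -8.4500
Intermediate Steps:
Function('F')(f) = Mul(Rational(1, 2), Pow(f, -1)) (Function('F')(f) = Pow(Mul(2, f), -1) = Mul(Rational(1, 2), Pow(f, -1)))
Mul(Function('F')(10), Add(-56, -113)) = Mul(Mul(Rational(1, 2), Pow(10, -1)), Add(-56, -113)) = Mul(Mul(Rational(1, 2), Rational(1, 10)), -169) = Mul(Rational(1, 20), -169) = Rational(-169, 20)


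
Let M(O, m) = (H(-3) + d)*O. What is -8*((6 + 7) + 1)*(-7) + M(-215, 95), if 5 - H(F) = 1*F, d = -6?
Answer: 354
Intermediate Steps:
H(F) = 5 - F
M(O, m) = 2*O (M(O, m) = ((5 - 1*(-3)) - 6)*O = ((5 + 3) - 6)*O = (8 - 6)*O = 2*O)
-8*((6 + 7) + 1)*(-7) + M(-215, 95) = -8*((6 + 7) + 1)*(-7) + 2*(-215) = -8*(13 + 1)*(-7) - 430 = -8*14*(-7) - 430 = -112*(-7) - 430 = 784 - 430 = 354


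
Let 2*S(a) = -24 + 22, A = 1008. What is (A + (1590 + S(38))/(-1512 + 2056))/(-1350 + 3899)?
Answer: 549941/1386656 ≈ 0.39660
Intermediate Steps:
S(a) = -1 (S(a) = (-24 + 22)/2 = (½)*(-2) = -1)
(A + (1590 + S(38))/(-1512 + 2056))/(-1350 + 3899) = (1008 + (1590 - 1)/(-1512 + 2056))/(-1350 + 3899) = (1008 + 1589/544)/2549 = (1008 + 1589*(1/544))*(1/2549) = (1008 + 1589/544)*(1/2549) = (549941/544)*(1/2549) = 549941/1386656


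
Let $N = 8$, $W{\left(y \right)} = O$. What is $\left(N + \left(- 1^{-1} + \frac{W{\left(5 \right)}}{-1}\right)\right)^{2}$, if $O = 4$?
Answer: $9$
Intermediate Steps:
$W{\left(y \right)} = 4$
$\left(N + \left(- 1^{-1} + \frac{W{\left(5 \right)}}{-1}\right)\right)^{2} = \left(8 + \left(- 1^{-1} + \frac{4}{-1}\right)\right)^{2} = \left(8 + \left(\left(-1\right) 1 + 4 \left(-1\right)\right)\right)^{2} = \left(8 - 5\right)^{2} = 3^{2} = 9$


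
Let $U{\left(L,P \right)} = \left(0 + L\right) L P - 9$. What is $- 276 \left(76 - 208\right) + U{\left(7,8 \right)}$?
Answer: $36815$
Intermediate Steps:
$U{\left(L,P \right)} = -9 + P L^{2}$ ($U{\left(L,P \right)} = L L P - 9 = L^{2} P - 9 = P L^{2} - 9 = -9 + P L^{2}$)
$- 276 \left(76 - 208\right) + U{\left(7,8 \right)} = - 276 \left(76 - 208\right) - \left(9 - 8 \cdot 7^{2}\right) = - 276 \left(76 - 208\right) + \left(-9 + 8 \cdot 49\right) = \left(-276\right) \left(-132\right) + \left(-9 + 392\right) = 36432 + 383 = 36815$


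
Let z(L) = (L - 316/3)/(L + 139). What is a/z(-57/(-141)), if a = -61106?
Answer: 1201099536/14795 ≈ 81183.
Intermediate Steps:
z(L) = (-316/3 + L)/(139 + L) (z(L) = (L - 316*⅓)/(139 + L) = (L - 316/3)/(139 + L) = (-316/3 + L)/(139 + L))
a/z(-57/(-141)) = -61106*(139 - 57/(-141))/(-316/3 - 57/(-141)) = -61106*(139 - 57*(-1/141))/(-316/3 - 57*(-1/141)) = -61106*(139 + 19/47)/(-316/3 + 19/47) = -61106/(-14795/141/(6552/47)) = -61106/((47/6552)*(-14795/141)) = -61106/(-14795/19656) = -61106*(-19656/14795) = 1201099536/14795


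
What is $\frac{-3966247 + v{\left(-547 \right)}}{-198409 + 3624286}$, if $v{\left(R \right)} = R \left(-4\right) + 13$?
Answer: $- \frac{3964046}{3425877} \approx -1.1571$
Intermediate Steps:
$v{\left(R \right)} = 13 - 4 R$ ($v{\left(R \right)} = - 4 R + 13 = 13 - 4 R$)
$\frac{-3966247 + v{\left(-547 \right)}}{-198409 + 3624286} = \frac{-3966247 + \left(13 - -2188\right)}{-198409 + 3624286} = \frac{-3966247 + \left(13 + 2188\right)}{3425877} = \left(-3966247 + 2201\right) \frac{1}{3425877} = \left(-3964046\right) \frac{1}{3425877} = - \frac{3964046}{3425877}$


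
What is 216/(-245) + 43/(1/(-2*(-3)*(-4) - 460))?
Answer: -5099156/245 ≈ -20813.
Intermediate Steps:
216/(-245) + 43/(1/(-2*(-3)*(-4) - 460)) = 216*(-1/245) + 43/(1/(6*(-4) - 460)) = -216/245 + 43/(1/(-24 - 460)) = -216/245 + 43/(1/(-484)) = -216/245 + 43/(-1/484) = -216/245 + 43*(-484) = -216/245 - 20812 = -5099156/245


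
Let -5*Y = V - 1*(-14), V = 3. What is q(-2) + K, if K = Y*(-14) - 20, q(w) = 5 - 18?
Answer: 73/5 ≈ 14.600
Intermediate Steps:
q(w) = -13
Y = -17/5 (Y = -(3 - 1*(-14))/5 = -(3 + 14)/5 = -⅕*17 = -17/5 ≈ -3.4000)
K = 138/5 (K = -17/5*(-14) - 20 = 238/5 - 20 = 138/5 ≈ 27.600)
q(-2) + K = -13 + 138/5 = 73/5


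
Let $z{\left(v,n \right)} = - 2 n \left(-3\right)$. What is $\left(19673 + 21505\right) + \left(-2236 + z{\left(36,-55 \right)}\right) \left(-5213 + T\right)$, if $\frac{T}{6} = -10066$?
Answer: $168393872$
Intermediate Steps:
$z{\left(v,n \right)} = 6 n$
$T = -60396$ ($T = 6 \left(-10066\right) = -60396$)
$\left(19673 + 21505\right) + \left(-2236 + z{\left(36,-55 \right)}\right) \left(-5213 + T\right) = \left(19673 + 21505\right) + \left(-2236 + 6 \left(-55\right)\right) \left(-5213 - 60396\right) = 41178 + \left(-2236 - 330\right) \left(-65609\right) = 41178 - -168352694 = 41178 + 168352694 = 168393872$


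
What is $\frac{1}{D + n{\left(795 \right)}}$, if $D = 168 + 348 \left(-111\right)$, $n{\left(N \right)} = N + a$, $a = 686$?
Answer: $- \frac{1}{36979} \approx -2.7042 \cdot 10^{-5}$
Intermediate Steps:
$n{\left(N \right)} = 686 + N$ ($n{\left(N \right)} = N + 686 = 686 + N$)
$D = -38460$ ($D = 168 - 38628 = -38460$)
$\frac{1}{D + n{\left(795 \right)}} = \frac{1}{-38460 + \left(686 + 795\right)} = \frac{1}{-38460 + 1481} = \frac{1}{-36979} = - \frac{1}{36979}$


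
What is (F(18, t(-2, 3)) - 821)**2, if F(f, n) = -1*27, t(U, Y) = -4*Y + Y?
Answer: 719104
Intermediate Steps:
t(U, Y) = -3*Y
F(f, n) = -27
(F(18, t(-2, 3)) - 821)**2 = (-27 - 821)**2 = (-848)**2 = 719104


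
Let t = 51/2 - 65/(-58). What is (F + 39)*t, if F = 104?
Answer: 110396/29 ≈ 3806.8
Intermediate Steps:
t = 772/29 (t = 51*(1/2) - 65*(-1/58) = 51/2 + 65/58 = 772/29 ≈ 26.621)
(F + 39)*t = (104 + 39)*(772/29) = 143*(772/29) = 110396/29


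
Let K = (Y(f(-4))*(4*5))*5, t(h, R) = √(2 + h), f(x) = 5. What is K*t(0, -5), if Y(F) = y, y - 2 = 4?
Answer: 600*√2 ≈ 848.53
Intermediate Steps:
y = 6 (y = 2 + 4 = 6)
Y(F) = 6
K = 600 (K = (6*(4*5))*5 = (6*20)*5 = 120*5 = 600)
K*t(0, -5) = 600*√(2 + 0) = 600*√2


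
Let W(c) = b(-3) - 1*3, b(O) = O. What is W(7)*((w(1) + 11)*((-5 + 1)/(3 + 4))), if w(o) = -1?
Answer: 240/7 ≈ 34.286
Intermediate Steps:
W(c) = -6 (W(c) = -3 - 1*3 = -3 - 3 = -6)
W(7)*((w(1) + 11)*((-5 + 1)/(3 + 4))) = -6*(-1 + 11)*(-5 + 1)/(3 + 4) = -60*(-4/7) = -60*(-4*1/7) = -60*(-4)/7 = -6*(-40/7) = 240/7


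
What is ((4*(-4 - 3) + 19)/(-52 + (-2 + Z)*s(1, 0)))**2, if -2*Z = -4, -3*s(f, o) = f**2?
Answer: 81/2704 ≈ 0.029956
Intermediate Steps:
s(f, o) = -f**2/3
Z = 2 (Z = -1/2*(-4) = 2)
((4*(-4 - 3) + 19)/(-52 + (-2 + Z)*s(1, 0)))**2 = ((4*(-4 - 3) + 19)/(-52 + (-2 + 2)*(-1/3*1**2)))**2 = ((4*(-7) + 19)/(-52 + 0*(-1/3*1)))**2 = ((-28 + 19)/(-52 + 0*(-1/3)))**2 = (-9/(-52 + 0))**2 = (-9/(-52))**2 = (-9*(-1/52))**2 = (9/52)**2 = 81/2704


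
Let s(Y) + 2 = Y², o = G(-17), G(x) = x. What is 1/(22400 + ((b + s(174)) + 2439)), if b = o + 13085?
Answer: 1/68181 ≈ 1.4667e-5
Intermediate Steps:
o = -17
s(Y) = -2 + Y²
b = 13068 (b = -17 + 13085 = 13068)
1/(22400 + ((b + s(174)) + 2439)) = 1/(22400 + ((13068 + (-2 + 174²)) + 2439)) = 1/(22400 + ((13068 + (-2 + 30276)) + 2439)) = 1/(22400 + ((13068 + 30274) + 2439)) = 1/(22400 + (43342 + 2439)) = 1/(22400 + 45781) = 1/68181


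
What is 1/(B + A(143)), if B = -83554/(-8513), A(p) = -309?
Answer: -8513/2546963 ≈ -0.0033424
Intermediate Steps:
B = 83554/8513 (B = -83554*(-1/8513) = 83554/8513 ≈ 9.8149)
1/(B + A(143)) = 1/(83554/8513 - 309) = 1/(-2546963/8513) = -8513/2546963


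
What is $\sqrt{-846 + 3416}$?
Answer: $\sqrt{2570} \approx 50.695$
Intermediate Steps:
$\sqrt{-846 + 3416} = \sqrt{2570}$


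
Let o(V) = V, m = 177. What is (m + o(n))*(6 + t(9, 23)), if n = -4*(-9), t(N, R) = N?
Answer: 3195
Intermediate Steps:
n = 36
(m + o(n))*(6 + t(9, 23)) = (177 + 36)*(6 + 9) = 213*15 = 3195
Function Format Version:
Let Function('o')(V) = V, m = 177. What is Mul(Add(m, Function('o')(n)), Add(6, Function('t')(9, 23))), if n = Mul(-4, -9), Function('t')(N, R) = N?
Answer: 3195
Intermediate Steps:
n = 36
Mul(Add(m, Function('o')(n)), Add(6, Function('t')(9, 23))) = Mul(Add(177, 36), Add(6, 9)) = Mul(213, 15) = 3195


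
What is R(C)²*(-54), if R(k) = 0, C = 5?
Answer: 0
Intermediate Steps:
R(C)²*(-54) = 0²*(-54) = 0*(-54) = 0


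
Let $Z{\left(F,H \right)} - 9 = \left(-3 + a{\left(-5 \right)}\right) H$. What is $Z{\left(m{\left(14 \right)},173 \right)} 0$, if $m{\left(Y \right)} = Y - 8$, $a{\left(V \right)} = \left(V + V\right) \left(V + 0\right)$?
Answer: $0$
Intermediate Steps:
$a{\left(V \right)} = 2 V^{2}$ ($a{\left(V \right)} = 2 V V = 2 V^{2}$)
$m{\left(Y \right)} = -8 + Y$
$Z{\left(F,H \right)} = 9 + 47 H$ ($Z{\left(F,H \right)} = 9 + \left(-3 + 2 \left(-5\right)^{2}\right) H = 9 + \left(-3 + 2 \cdot 25\right) H = 9 + \left(-3 + 50\right) H = 9 + 47 H$)
$Z{\left(m{\left(14 \right)},173 \right)} 0 = \left(9 + 47 \cdot 173\right) 0 = \left(9 + 8131\right) 0 = 8140 \cdot 0 = 0$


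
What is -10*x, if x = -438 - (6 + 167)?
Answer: 6110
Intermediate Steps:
x = -611 (x = -438 - 1*173 = -438 - 173 = -611)
-10*x = -10*(-611) = 6110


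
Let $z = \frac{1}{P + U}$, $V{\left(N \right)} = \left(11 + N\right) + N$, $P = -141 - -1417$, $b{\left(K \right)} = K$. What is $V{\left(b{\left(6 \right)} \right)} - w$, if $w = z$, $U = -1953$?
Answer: $\frac{15572}{677} \approx 23.001$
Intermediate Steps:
$P = 1276$ ($P = -141 + 1417 = 1276$)
$V{\left(N \right)} = 11 + 2 N$
$z = - \frac{1}{677}$ ($z = \frac{1}{1276 - 1953} = \frac{1}{-677} = - \frac{1}{677} \approx -0.0014771$)
$w = - \frac{1}{677} \approx -0.0014771$
$V{\left(b{\left(6 \right)} \right)} - w = \left(11 + 2 \cdot 6\right) - - \frac{1}{677} = \left(11 + 12\right) + \frac{1}{677} = 23 + \frac{1}{677} = \frac{15572}{677}$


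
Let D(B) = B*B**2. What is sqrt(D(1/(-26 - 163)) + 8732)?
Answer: sqrt(1237993699047)/11907 ≈ 93.445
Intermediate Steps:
D(B) = B**3
sqrt(D(1/(-26 - 163)) + 8732) = sqrt((1/(-26 - 163))**3 + 8732) = sqrt((1/(-189))**3 + 8732) = sqrt((-1/189)**3 + 8732) = sqrt(-1/6751269 + 8732) = sqrt(58952080907/6751269) = sqrt(1237993699047)/11907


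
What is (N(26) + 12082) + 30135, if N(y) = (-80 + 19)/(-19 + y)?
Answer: 295458/7 ≈ 42208.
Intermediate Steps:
N(y) = -61/(-19 + y)
(N(26) + 12082) + 30135 = (-61/(-19 + 26) + 12082) + 30135 = (-61/7 + 12082) + 30135 = 84513/7 + 30135 = 295458/7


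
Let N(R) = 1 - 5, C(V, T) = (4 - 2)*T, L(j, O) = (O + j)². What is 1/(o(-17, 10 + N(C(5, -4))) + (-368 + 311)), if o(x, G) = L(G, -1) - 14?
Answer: -1/46 ≈ -0.021739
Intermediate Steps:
C(V, T) = 2*T
N(R) = -4
o(x, G) = -14 + (-1 + G)² (o(x, G) = (-1 + G)² - 14 = -14 + (-1 + G)²)
1/(o(-17, 10 + N(C(5, -4))) + (-368 + 311)) = 1/((-14 + (-1 + (10 - 4))²) + (-368 + 311)) = 1/((-14 + (-1 + 6)²) - 57) = 1/((-14 + 5²) - 57) = 1/((-14 + 25) - 57) = 1/(11 - 57) = 1/(-46) = -1/46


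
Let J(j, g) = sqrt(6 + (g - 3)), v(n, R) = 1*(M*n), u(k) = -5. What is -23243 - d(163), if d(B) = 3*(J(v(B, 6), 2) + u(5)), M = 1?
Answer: -23228 - 3*sqrt(5) ≈ -23235.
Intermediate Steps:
v(n, R) = n (v(n, R) = 1*(1*n) = 1*n = n)
J(j, g) = sqrt(3 + g) (J(j, g) = sqrt(6 + (-3 + g)) = sqrt(3 + g))
d(B) = -15 + 3*sqrt(5) (d(B) = 3*(sqrt(3 + 2) - 5) = 3*(sqrt(5) - 5) = 3*(-5 + sqrt(5)) = -15 + 3*sqrt(5))
-23243 - d(163) = -23243 - (-15 + 3*sqrt(5)) = -23243 + (15 - 3*sqrt(5)) = -23228 - 3*sqrt(5)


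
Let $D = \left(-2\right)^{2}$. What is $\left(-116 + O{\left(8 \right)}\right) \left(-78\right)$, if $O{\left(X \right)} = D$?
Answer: $8736$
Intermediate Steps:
$D = 4$
$O{\left(X \right)} = 4$
$\left(-116 + O{\left(8 \right)}\right) \left(-78\right) = \left(-116 + 4\right) \left(-78\right) = \left(-112\right) \left(-78\right) = 8736$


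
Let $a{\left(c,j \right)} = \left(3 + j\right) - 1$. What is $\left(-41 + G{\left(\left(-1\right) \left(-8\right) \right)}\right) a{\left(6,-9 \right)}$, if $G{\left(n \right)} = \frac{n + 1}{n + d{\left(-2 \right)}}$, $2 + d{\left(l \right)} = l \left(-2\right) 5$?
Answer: $\frac{7399}{26} \approx 284.58$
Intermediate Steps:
$d{\left(l \right)} = -2 - 10 l$ ($d{\left(l \right)} = -2 + l \left(-2\right) 5 = -2 + - 2 l 5 = -2 - 10 l$)
$a{\left(c,j \right)} = 2 + j$
$G{\left(n \right)} = \frac{1 + n}{18 + n}$ ($G{\left(n \right)} = \frac{n + 1}{n - -18} = \frac{1 + n}{n + \left(-2 + 20\right)} = \frac{1 + n}{n + 18} = \frac{1 + n}{18 + n}$)
$\left(-41 + G{\left(\left(-1\right) \left(-8\right) \right)}\right) a{\left(6,-9 \right)} = \left(-41 + \frac{1 - -8}{18 - -8}\right) \left(2 - 9\right) = \left(-41 + \frac{1 + 8}{18 + 8}\right) \left(-7\right) = \left(-41 + \frac{1}{26} \cdot 9\right) \left(-7\right) = \left(-41 + \frac{9}{26}\right) \left(-7\right) = \left(- \frac{1057}{26}\right) \left(-7\right) = \frac{7399}{26}$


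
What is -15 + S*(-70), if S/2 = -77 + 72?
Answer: 685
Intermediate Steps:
S = -10 (S = 2*(-77 + 72) = 2*(-5) = -10)
-15 + S*(-70) = -15 - 10*(-70) = -15 + 700 = 685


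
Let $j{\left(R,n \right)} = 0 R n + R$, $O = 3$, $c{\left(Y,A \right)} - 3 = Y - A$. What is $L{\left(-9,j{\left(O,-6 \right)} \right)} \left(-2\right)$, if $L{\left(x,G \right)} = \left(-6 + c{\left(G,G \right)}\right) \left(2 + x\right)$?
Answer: $-42$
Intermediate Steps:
$c{\left(Y,A \right)} = 3 + Y - A$ ($c{\left(Y,A \right)} = 3 - \left(A - Y\right) = 3 + Y - A$)
$j{\left(R,n \right)} = R$ ($j{\left(R,n \right)} = 0 n + R = 0 + R = R$)
$L{\left(x,G \right)} = -6 - 3 x$ ($L{\left(x,G \right)} = \left(-6 + \left(3 + G - G\right)\right) \left(2 + x\right) = \left(-6 + 3\right) \left(2 + x\right) = - 3 \left(2 + x\right) = -6 - 3 x$)
$L{\left(-9,j{\left(O,-6 \right)} \right)} \left(-2\right) = \left(-6 - -27\right) \left(-2\right) = \left(-6 + 27\right) \left(-2\right) = 21 \left(-2\right) = -42$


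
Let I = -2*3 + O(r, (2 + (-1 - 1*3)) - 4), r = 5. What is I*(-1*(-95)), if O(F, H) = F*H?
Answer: -3420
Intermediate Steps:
I = -36 (I = -2*3 + 5*((2 + (-1 - 1*3)) - 4) = -6 + 5*((2 + (-1 - 3)) - 4) = -6 + 5*((2 - 4) - 4) = -6 + 5*(-2 - 4) = -6 + 5*(-6) = -6 - 30 = -36)
I*(-1*(-95)) = -(-36)*(-95) = -36*95 = -3420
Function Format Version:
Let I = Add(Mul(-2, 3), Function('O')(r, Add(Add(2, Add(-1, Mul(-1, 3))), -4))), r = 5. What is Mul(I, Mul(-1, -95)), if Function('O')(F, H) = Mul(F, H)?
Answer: -3420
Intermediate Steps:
I = -36 (I = Add(Mul(-2, 3), Mul(5, Add(Add(2, Add(-1, Mul(-1, 3))), -4))) = Add(-6, Mul(5, Add(Add(2, Add(-1, -3)), -4))) = Add(-6, Mul(5, Add(Add(2, -4), -4))) = Add(-6, Mul(5, Add(-2, -4))) = Add(-6, Mul(5, -6)) = Add(-6, -30) = -36)
Mul(I, Mul(-1, -95)) = Mul(-36, Mul(-1, -95)) = Mul(-36, 95) = -3420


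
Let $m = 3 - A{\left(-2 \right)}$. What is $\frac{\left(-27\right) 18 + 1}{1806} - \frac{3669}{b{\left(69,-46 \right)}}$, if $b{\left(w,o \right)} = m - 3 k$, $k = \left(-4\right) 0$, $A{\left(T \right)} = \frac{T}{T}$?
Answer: $- \frac{1656796}{903} \approx -1834.8$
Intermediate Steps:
$A{\left(T \right)} = 1$
$m = 2$ ($m = 3 - 1 = 2$)
$k = 0$
$b{\left(w,o \right)} = 2$ ($b{\left(w,o \right)} = 2 - 0 = 2 + 0 = 2$)
$\frac{\left(-27\right) 18 + 1}{1806} - \frac{3669}{b{\left(69,-46 \right)}} = \frac{\left(-27\right) 18 + 1}{1806} - \frac{3669}{2} = \left(-486 + 1\right) \frac{1}{1806} - \frac{3669}{2} = \left(-485\right) \frac{1}{1806} - \frac{3669}{2} = - \frac{485}{1806} - \frac{3669}{2} = - \frac{1656796}{903}$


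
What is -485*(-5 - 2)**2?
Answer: -23765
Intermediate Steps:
-485*(-5 - 2)**2 = -485*(-7)**2 = -485*49 = -23765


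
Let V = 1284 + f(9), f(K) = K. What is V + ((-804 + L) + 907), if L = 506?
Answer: 1902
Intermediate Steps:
V = 1293 (V = 1284 + 9 = 1293)
V + ((-804 + L) + 907) = 1293 + ((-804 + 506) + 907) = 1293 + (-298 + 907) = 1293 + 609 = 1902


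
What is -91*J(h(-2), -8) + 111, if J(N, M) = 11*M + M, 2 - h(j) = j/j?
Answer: 8847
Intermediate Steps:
h(j) = 1 (h(j) = 2 - j/j = 2 - 1*1 = 2 - 1 = 1)
J(N, M) = 12*M
-91*J(h(-2), -8) + 111 = -1092*(-8) + 111 = -91*(-96) + 111 = 8736 + 111 = 8847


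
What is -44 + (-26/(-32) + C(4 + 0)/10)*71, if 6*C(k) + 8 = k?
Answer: 2149/240 ≈ 8.9542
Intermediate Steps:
C(k) = -4/3 + k/6
-44 + (-26/(-32) + C(4 + 0)/10)*71 = -44 + (-26/(-32) + (-4/3 + (4 + 0)/6)/10)*71 = -44 + (-26*(-1/32) + (-4/3 + (⅙)*4)*(⅒))*71 = -44 + (13/16 + (-4/3 + ⅔)*(⅒))*71 = -44 + (13/16 - ⅔*⅒)*71 = -44 + (13/16 - 1/15)*71 = -44 + (179/240)*71 = -44 + 12709/240 = 2149/240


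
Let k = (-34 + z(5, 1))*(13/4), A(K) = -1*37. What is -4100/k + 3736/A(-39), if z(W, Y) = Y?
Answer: -995944/15873 ≈ -62.745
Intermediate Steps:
A(K) = -37
k = -429/4 (k = (-34 + 1)*(13/4) = -429/4 ≈ -107.25)
-4100/k + 3736/A(-39) = -4100/(-429/4) + 3736/(-37) = -4100*(-4/429) + 3736*(-1/37) = 16400/429 - 3736/37 = -995944/15873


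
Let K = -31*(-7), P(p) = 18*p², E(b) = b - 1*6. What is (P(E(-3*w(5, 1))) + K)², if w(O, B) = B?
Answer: 2805625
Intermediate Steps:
E(b) = -6 + b (E(b) = b - 6 = -6 + b)
K = 217
(P(E(-3*w(5, 1))) + K)² = (18*(-6 - 3*1)² + 217)² = (18*(-6 - 3)² + 217)² = (18*(-9)² + 217)² = (18*81 + 217)² = (1458 + 217)² = 1675² = 2805625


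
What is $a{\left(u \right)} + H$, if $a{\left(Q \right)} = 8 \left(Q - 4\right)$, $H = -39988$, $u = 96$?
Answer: $-39252$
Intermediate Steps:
$a{\left(Q \right)} = -32 + 8 Q$ ($a{\left(Q \right)} = 8 \left(-4 + Q\right) = -32 + 8 Q$)
$a{\left(u \right)} + H = \left(-32 + 8 \cdot 96\right) - 39988 = \left(-32 + 768\right) - 39988 = 736 - 39988 = -39252$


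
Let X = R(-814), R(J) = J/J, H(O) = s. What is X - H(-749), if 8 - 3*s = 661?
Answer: 656/3 ≈ 218.67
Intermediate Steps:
s = -653/3 (s = 8/3 - ⅓*661 = 8/3 - 661/3 = -653/3 ≈ -217.67)
H(O) = -653/3
R(J) = 1
X = 1
X - H(-749) = 1 - 1*(-653/3) = 1 + 653/3 = 656/3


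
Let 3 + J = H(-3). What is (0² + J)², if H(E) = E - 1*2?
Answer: 64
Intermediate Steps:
H(E) = -2 + E (H(E) = E - 2 = -2 + E)
J = -8 (J = -3 + (-2 - 3) = -3 - 5 = -8)
(0² + J)² = (0² - 8)² = (0 - 8)² = (-8)² = 64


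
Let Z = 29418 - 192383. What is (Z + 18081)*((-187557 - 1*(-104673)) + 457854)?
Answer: -54327153480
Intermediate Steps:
Z = -162965
(Z + 18081)*((-187557 - 1*(-104673)) + 457854) = (-162965 + 18081)*((-187557 - 1*(-104673)) + 457854) = -144884*((-187557 + 104673) + 457854) = -144884*(-82884 + 457854) = -144884*374970 = -54327153480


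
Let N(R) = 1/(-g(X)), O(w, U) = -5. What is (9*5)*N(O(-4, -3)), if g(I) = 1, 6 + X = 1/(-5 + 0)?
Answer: -45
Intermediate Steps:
X = -31/5 (X = -6 + 1/(-5 + 0) = -6 + 1/(-5) = -6 - 1/5 = -31/5 ≈ -6.2000)
N(R) = -1 (N(R) = 1/(-1*1) = 1/(-1) = -1)
(9*5)*N(O(-4, -3)) = (9*5)*(-1) = 45*(-1) = -45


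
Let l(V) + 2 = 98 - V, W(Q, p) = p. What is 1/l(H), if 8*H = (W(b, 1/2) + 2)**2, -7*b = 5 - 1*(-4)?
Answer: 32/3047 ≈ 0.010502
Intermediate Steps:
b = -9/7 (b = -(5 - 1*(-4))/7 = -(5 + 4)/7 = -1/7*9 = -9/7 ≈ -1.2857)
H = 25/32 (H = (1/2 + 2)**2/8 = (5/2)**2/8 = (1/8)*(25/4) = 25/32 ≈ 0.78125)
l(V) = 96 - V (l(V) = -2 + (98 - V) = 96 - V)
1/l(H) = 1/(96 - 1*25/32) = 1/(96 - 25/32) = 1/(3047/32) = 32/3047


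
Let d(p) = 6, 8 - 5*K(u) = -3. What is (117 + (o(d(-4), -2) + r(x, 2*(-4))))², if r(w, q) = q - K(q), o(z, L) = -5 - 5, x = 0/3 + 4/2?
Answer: 234256/25 ≈ 9370.2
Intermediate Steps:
K(u) = 11/5 (K(u) = 8/5 - ⅕*(-3) = 8/5 + ⅗ = 11/5)
x = 2 (x = 0*(⅓) + 4*(½) = 0 + 2 = 2)
o(z, L) = -10
r(w, q) = -11/5 + q (r(w, q) = q - 1*11/5 = q - 11/5 = -11/5 + q)
(117 + (o(d(-4), -2) + r(x, 2*(-4))))² = (117 + (-10 + (-11/5 + 2*(-4))))² = (117 + (-10 + (-11/5 - 8)))² = (117 + (-10 - 51/5))² = (117 - 101/5)² = (484/5)² = 234256/25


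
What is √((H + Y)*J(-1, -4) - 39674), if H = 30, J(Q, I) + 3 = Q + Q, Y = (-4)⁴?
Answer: 4*I*√2569 ≈ 202.74*I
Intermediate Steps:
Y = 256
J(Q, I) = -3 + 2*Q (J(Q, I) = -3 + (Q + Q) = -3 + 2*Q)
√((H + Y)*J(-1, -4) - 39674) = √((30 + 256)*(-3 + 2*(-1)) - 39674) = √(286*(-3 - 2) - 39674) = √(286*(-5) - 39674) = √(-1430 - 39674) = √(-41104) = 4*I*√2569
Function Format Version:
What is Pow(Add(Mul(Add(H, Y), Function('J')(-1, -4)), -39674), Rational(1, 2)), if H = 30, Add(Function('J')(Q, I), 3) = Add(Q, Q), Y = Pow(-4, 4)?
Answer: Mul(4, I, Pow(2569, Rational(1, 2))) ≈ Mul(202.74, I)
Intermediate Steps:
Y = 256
Function('J')(Q, I) = Add(-3, Mul(2, Q)) (Function('J')(Q, I) = Add(-3, Add(Q, Q)) = Add(-3, Mul(2, Q)))
Pow(Add(Mul(Add(H, Y), Function('J')(-1, -4)), -39674), Rational(1, 2)) = Pow(Add(Mul(Add(30, 256), Add(-3, Mul(2, -1))), -39674), Rational(1, 2)) = Pow(Add(Mul(286, Add(-3, -2)), -39674), Rational(1, 2)) = Pow(Add(Mul(286, -5), -39674), Rational(1, 2)) = Pow(Add(-1430, -39674), Rational(1, 2)) = Pow(-41104, Rational(1, 2)) = Mul(4, I, Pow(2569, Rational(1, 2)))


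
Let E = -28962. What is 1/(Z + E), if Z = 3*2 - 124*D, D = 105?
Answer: -1/41976 ≈ -2.3823e-5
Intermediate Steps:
Z = -13014 (Z = 3*2 - 124*105 = 6 - 13020 = -13014)
1/(Z + E) = 1/(-13014 - 28962) = 1/(-41976) = -1/41976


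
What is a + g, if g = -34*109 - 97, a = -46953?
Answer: -50756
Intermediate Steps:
g = -3803 (g = -3706 - 97 = -3803)
a + g = -46953 - 3803 = -50756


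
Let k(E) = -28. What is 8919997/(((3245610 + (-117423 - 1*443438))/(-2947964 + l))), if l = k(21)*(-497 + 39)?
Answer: -26181439994580/2684749 ≈ -9.7519e+6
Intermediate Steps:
l = 12824 (l = -28*(-497 + 39) = -28*(-458) = 12824)
8919997/(((3245610 + (-117423 - 1*443438))/(-2947964 + l))) = 8919997/(((3245610 + (-117423 - 1*443438))/(-2947964 + 12824))) = 8919997/(((3245610 + (-117423 - 443438))/(-2935140))) = 8919997/(((3245610 - 560861)*(-1/2935140))) = 8919997/((2684749*(-1/2935140))) = 8919997/(-2684749/2935140) = 8919997*(-2935140/2684749) = -26181439994580/2684749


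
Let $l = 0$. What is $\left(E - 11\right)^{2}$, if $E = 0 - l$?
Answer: $121$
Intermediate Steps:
$E = 0$ ($E = 0 - 0 = 0 + 0 = 0$)
$\left(E - 11\right)^{2} = \left(0 - 11\right)^{2} = \left(-11\right)^{2} = 121$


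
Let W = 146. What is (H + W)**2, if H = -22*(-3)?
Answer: 44944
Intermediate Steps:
H = 66
(H + W)**2 = (66 + 146)**2 = 212**2 = 44944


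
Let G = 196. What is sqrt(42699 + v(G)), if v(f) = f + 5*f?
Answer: 15*sqrt(195) ≈ 209.46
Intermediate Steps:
v(f) = 6*f
sqrt(42699 + v(G)) = sqrt(42699 + 6*196) = sqrt(42699 + 1176) = sqrt(43875) = 15*sqrt(195)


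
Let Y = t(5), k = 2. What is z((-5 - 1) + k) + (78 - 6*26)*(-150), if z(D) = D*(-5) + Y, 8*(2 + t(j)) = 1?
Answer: 93745/8 ≈ 11718.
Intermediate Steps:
t(j) = -15/8 (t(j) = -2 + (1/8)*1 = -2 + 1/8 = -15/8)
Y = -15/8 ≈ -1.8750
z(D) = -15/8 - 5*D (z(D) = D*(-5) - 15/8 = -5*D - 15/8 = -15/8 - 5*D)
z((-5 - 1) + k) + (78 - 6*26)*(-150) = (-15/8 - 5*((-5 - 1) + 2)) + (78 - 6*26)*(-150) = (-15/8 - 5*(-6 + 2)) + (78 - 1*156)*(-150) = (-15/8 - 5*(-4)) + (78 - 156)*(-150) = (-15/8 + 20) - 78*(-150) = 145/8 + 11700 = 93745/8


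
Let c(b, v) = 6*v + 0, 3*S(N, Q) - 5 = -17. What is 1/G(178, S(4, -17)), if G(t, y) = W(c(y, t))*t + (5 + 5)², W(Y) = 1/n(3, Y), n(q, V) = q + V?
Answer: 1071/107278 ≈ 0.0099834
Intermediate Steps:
S(N, Q) = -4 (S(N, Q) = 5/3 + (⅓)*(-17) = 5/3 - 17/3 = -4)
n(q, V) = V + q
c(b, v) = 6*v
W(Y) = 1/(3 + Y) (W(Y) = 1/(Y + 3) = 1/(3 + Y))
G(t, y) = 100 + t/(3 + 6*t) (G(t, y) = t/(3 + 6*t) + (5 + 5)² = t/(3 + 6*t) + 10² = t/(3 + 6*t) + 100 = 100 + t/(3 + 6*t))
1/G(178, S(4, -17)) = 1/((300 + 601*178)/(3*(1 + 2*178))) = 1/((300 + 106978)/(3*(1 + 356))) = 1/((⅓)*107278/357) = 1/((⅓)*(1/357)*107278) = 1/(107278/1071) = 1071/107278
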